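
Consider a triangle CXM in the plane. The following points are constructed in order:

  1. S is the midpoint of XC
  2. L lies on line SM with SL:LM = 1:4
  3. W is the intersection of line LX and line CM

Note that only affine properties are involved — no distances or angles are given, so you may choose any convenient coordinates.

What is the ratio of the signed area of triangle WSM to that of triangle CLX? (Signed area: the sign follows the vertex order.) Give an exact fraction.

Work in coordinates with C = (0, 0), X = (1, 0), M = (0, 1).
1. S is the midpoint of XC ⇒ S = (1/2, 0)
2. L lies on line SM with SL:LM = 1:4 ⇒ L = (2/5, 1/5)
3. W is the intersection of line LX and line CM ⇒ W = (0, 1/3)
2·[WSM] = 1/3, 2·[CLX] = -1/5
[WSM]:[CLX] = 1/3:-1/5 = -5/3

[WSM]:[CLX] = -5/3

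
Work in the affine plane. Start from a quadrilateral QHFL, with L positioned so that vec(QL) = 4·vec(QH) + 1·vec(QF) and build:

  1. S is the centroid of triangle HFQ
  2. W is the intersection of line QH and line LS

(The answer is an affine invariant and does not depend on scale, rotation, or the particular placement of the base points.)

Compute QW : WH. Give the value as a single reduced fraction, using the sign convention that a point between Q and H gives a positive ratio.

Work in coordinates with Q = (0, 0), H = (1, 0), F = (0, 1), L = (4, 1).
1. S is the centroid of triangle HFQ ⇒ S = (1/3, 1/3)
2. W is the intersection of line QH and line LS ⇒ W = (-3/2, 0)
W = Q + t·(H−Q) with t = -3/2, so QW:WH = t:(1−t) = -3/2:5/2

QW:WH = -3/5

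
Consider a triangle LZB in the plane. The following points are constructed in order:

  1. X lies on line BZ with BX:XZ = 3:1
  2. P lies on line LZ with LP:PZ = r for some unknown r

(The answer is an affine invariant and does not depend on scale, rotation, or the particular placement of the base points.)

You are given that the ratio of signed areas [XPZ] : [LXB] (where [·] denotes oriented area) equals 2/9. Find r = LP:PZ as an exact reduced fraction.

Set L = (0, 0), Z = (1, 0), B = (0, 1); any affine frame gives the same invariant.
1. X lies on line BZ with BX:XZ = 3:1 ⇒ X = (3/4, 1/4)
2. With LP:PZ = r, write λ = r/(r+1) so P = L + λ·(Z−L); P is affine-linear in λ
Every point depending on P is an affine combination of P and λ-independent points, so each such coordinate is linear in λ; the λ² term in each signed area is a multiple of (Z−L)×(Z−L) = 0, so 2·[XPZ] and 2·[LXB] are each linear in λ. Evaluating at λ=0 and λ=1:
  2·[XPZ] = -1/4·λ + 1/4,   2·[LXB] = 3/4
So [XPZ]:[LXB] = (-1/4·λ + 1/4) / (3/4). Setting this equal to 2/9:
  -1/4·λ + 1/4 = 2/9·(3/4)  ⇒  λ = 1/3
Then r = λ/(1−λ) = (1/3)/(2/3) = 1/2. Check: with r = 1/2, P = (1/3, 0) and [XPZ]:[LXB] = 2/9 as required.

r = 1/2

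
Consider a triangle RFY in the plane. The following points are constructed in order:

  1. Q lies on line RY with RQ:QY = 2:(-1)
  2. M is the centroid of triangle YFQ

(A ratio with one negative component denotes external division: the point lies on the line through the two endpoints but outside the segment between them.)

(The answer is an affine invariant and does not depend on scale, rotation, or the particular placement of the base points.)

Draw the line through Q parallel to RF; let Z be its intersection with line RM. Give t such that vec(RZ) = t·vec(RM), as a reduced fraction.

Set R = (0, 0), F = (1, 0), Y = (0, 1); any affine frame gives the same invariant.
1. Q lies on line RY with RQ:QY = 2:(-1) ⇒ Q = (0, 2)
2. M is the centroid of triangle YFQ ⇒ M = (1/3, 1)
through Q parallel to RF: direction (1, 0); meets RM at Z = (2/3, 2)
Z = R + t·(M−R) with t = 2

t = 2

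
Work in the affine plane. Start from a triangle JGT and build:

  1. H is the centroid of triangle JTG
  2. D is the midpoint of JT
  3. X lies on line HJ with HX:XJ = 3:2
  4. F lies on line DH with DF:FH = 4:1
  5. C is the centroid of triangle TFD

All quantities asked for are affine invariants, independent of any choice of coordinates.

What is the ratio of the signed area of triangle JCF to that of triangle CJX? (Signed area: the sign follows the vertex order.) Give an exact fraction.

Assign J = (0, 0), G = (1, 0), T = (0, 1) — the answer is frame-independent, so this choice is without loss of generality.
1. H is the centroid of triangle JTG ⇒ H = (1/3, 1/3)
2. D is the midpoint of JT ⇒ D = (0, 1/2)
3. X lies on line HJ with HX:XJ = 3:2 ⇒ X = (2/15, 2/15)
4. F lies on line DH with DF:FH = 4:1 ⇒ F = (4/15, 11/30)
5. C is the centroid of triangle TFD ⇒ C = (4/45, 28/45)
2·[JCF] = -2/15, 2·[CJX] = 16/225
[JCF]:[CJX] = -2/15:16/225 = -15/8

[JCF]:[CJX] = -15/8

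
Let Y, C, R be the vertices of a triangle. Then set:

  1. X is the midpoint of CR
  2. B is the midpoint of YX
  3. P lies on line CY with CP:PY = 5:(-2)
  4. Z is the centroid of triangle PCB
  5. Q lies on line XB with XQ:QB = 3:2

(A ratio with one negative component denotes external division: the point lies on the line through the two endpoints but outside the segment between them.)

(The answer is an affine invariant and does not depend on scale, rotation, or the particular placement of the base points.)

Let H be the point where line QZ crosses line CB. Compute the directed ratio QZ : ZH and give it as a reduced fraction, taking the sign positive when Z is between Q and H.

QZ:ZH = -43/25

Set Y = (0, 0), C = (1, 0), R = (0, 1); any affine frame gives the same invariant.
1. X is the midpoint of CR ⇒ X = (1/2, 1/2)
2. B is the midpoint of YX ⇒ B = (1/4, 1/4)
3. P lies on line CY with CP:PY = 5:(-2) ⇒ P = (-2/3, 0)
4. Z is the centroid of triangle PCB ⇒ Z = (7/36, 1/12)
5. Q lies on line XB with XQ:QB = 3:2 ⇒ Q = (7/20, 7/20)
line QZ meets CB at H = (49/172, 41/172)
Z = Q + t·(H−Q) with t = 43/18, so QZ:ZH = 43/18:-25/18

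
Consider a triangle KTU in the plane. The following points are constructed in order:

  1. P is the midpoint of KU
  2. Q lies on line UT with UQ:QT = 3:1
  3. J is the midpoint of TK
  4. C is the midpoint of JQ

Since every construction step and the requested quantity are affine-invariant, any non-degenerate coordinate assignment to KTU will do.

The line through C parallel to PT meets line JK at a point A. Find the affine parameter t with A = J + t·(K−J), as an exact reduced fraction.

Set K = (0, 0), T = (1, 0), U = (0, 1); any affine frame gives the same invariant.
1. P is the midpoint of KU ⇒ P = (0, 1/2)
2. Q lies on line UT with UQ:QT = 3:1 ⇒ Q = (3/4, 1/4)
3. J is the midpoint of TK ⇒ J = (1/2, 0)
4. C is the midpoint of JQ ⇒ C = (5/8, 1/8)
through C parallel to PT: direction (1, -1/2); meets JK at A = (7/8, 0)
A = J + t·(K−J) with t = -3/4

t = -3/4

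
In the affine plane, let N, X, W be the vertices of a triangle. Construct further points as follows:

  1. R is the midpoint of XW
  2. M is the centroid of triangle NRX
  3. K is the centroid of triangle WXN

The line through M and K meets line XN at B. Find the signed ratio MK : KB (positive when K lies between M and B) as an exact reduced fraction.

Choose coordinates N = (0, 0), X = (1, 0), W = (0, 1).
1. R is the midpoint of XW ⇒ R = (1/2, 1/2)
2. M is the centroid of triangle NRX ⇒ M = (1/2, 1/6)
3. K is the centroid of triangle WXN ⇒ K = (1/3, 1/3)
line MK meets XN at B = (2/3, 0)
K = M + t·(B−M) with t = -1, so MK:KB = -1:2

MK:KB = -1/2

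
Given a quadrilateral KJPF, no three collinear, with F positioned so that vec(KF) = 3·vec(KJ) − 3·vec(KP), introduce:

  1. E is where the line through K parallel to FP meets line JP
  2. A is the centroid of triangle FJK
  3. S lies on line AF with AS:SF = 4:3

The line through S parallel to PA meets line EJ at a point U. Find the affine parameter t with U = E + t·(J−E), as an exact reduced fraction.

t = 25/28

Set K = (0, 0), J = (1, 0), P = (0, 1), F = (3, -3); any affine frame gives the same invariant.
1. E is where the line through K parallel to FP meets line JP ⇒ E = (-3, 4)
2. A is the centroid of triangle FJK ⇒ A = (4/3, -1)
3. S lies on line AF with AS:SF = 4:3 ⇒ S = (16/7, -15/7)
through S parallel to PA: direction (4/3, -2); meets EJ at U = (4/7, 3/7)
U = E + t·(J−E) with t = 25/28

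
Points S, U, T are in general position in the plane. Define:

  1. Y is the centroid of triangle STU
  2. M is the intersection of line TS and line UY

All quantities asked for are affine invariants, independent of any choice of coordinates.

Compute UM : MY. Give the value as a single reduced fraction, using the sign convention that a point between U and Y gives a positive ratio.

Set S = (0, 0), U = (1, 0), T = (0, 1); any affine frame gives the same invariant.
1. Y is the centroid of triangle STU ⇒ Y = (1/3, 1/3)
2. M is the intersection of line TS and line UY ⇒ M = (0, 1/2)
M = U + t·(Y−U) with t = 3/2, so UM:MY = t:(1−t) = 3/2:-1/2

UM:MY = -3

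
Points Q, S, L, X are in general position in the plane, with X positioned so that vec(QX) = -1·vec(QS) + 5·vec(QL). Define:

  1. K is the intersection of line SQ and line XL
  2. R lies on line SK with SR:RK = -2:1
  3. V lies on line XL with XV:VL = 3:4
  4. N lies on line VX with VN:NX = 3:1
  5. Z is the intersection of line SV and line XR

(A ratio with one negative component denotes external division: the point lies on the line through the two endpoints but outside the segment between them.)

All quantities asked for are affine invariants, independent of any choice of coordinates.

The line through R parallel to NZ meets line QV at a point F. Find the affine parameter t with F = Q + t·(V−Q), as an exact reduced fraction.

Choose coordinates Q = (0, 0), S = (1, 0), L = (0, 1), X = (-1, 5).
1. K is the intersection of line SQ and line XL ⇒ K = (1/4, 0)
2. R lies on line SK with SR:RK = -2:1 ⇒ R = (-1/2, 0)
3. V lies on line XL with XV:VL = 3:4 ⇒ V = (-4/7, 23/7)
4. N lies on line VX with VN:NX = 3:1 ⇒ N = (-25/28, 32/7)
5. Z is the intersection of line SV and line XR ⇒ Z = (-26/29, 115/29)
through R parallel to NZ: direction (-3/812, -123/203); meets QV at F = (-328/679, 1886/679)
F = Q + t·(V−Q) with t = 82/97

t = 82/97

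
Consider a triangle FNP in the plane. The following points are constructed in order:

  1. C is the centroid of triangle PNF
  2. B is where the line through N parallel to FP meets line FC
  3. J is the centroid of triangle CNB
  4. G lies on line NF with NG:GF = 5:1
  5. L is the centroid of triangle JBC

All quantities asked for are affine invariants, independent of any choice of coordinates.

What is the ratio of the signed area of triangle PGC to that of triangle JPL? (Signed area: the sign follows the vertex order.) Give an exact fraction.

Set F = (0, 0), N = (1, 0), P = (0, 1); any affine frame gives the same invariant.
1. C is the centroid of triangle PNF ⇒ C = (1/3, 1/3)
2. B is where the line through N parallel to FP meets line FC ⇒ B = (1, 1)
3. J is the centroid of triangle CNB ⇒ J = (7/9, 4/9)
4. G lies on line NF with NG:GF = 5:1 ⇒ G = (1/6, 0)
5. L is the centroid of triangle JBC ⇒ L = (19/27, 16/27)
2·[PGC] = 2/9, 2·[JPL] = -2/27
[PGC]:[JPL] = 2/9:-2/27 = -3

[PGC]:[JPL] = -3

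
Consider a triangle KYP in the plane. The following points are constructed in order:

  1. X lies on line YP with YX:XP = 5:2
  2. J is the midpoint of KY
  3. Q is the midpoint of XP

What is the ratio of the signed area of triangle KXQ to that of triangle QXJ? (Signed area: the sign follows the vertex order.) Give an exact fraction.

Choose coordinates K = (0, 0), Y = (1, 0), P = (0, 1).
1. X lies on line YP with YX:XP = 5:2 ⇒ X = (2/7, 5/7)
2. J is the midpoint of KY ⇒ J = (1/2, 0)
3. Q is the midpoint of XP ⇒ Q = (1/7, 6/7)
2·[KXQ] = 1/7, 2·[QXJ] = -1/14
[KXQ]:[QXJ] = 1/7:-1/14 = -2

[KXQ]:[QXJ] = -2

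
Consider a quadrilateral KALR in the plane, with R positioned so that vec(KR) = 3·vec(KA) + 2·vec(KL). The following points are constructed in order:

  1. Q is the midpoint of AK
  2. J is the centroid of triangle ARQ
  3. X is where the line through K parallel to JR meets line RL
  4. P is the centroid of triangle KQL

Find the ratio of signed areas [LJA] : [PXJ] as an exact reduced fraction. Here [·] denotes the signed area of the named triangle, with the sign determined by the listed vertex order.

Work in coordinates with K = (0, 0), A = (1, 0), L = (0, 1), R = (3, 2).
1. Q is the midpoint of AK ⇒ Q = (1/2, 0)
2. J is the centroid of triangle ARQ ⇒ J = (3/2, 2/3)
3. X is where the line through K parallel to JR meets line RL ⇒ X = (9/5, 8/5)
4. P is the centroid of triangle KQL ⇒ P = (1/6, 1/3)
2·[LJA] = -7/6, 2·[PXJ] = -103/90
[LJA]:[PXJ] = -7/6:-103/90 = 105/103

[LJA]:[PXJ] = 105/103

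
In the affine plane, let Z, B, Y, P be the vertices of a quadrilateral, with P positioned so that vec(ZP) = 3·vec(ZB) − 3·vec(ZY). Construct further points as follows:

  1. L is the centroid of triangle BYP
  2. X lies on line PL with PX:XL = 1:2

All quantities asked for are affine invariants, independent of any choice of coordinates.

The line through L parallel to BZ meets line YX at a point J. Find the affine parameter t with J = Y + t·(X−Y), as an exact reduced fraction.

Work in coordinates with Z = (0, 0), B = (1, 0), Y = (0, 1), P = (3, -3).
1. L is the centroid of triangle BYP ⇒ L = (4/3, -2/3)
2. X lies on line PL with PX:XL = 1:2 ⇒ X = (22/9, -20/9)
through L parallel to BZ: direction (-1, 0); meets YX at J = (110/87, -2/3)
J = Y + t·(X−Y) with t = 15/29

t = 15/29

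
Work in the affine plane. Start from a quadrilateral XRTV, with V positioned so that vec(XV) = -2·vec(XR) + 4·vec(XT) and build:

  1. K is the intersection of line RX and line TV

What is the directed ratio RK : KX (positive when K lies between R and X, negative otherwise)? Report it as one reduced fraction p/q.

Set X = (0, 0), R = (1, 0), T = (0, 1), V = (-2, 4); any affine frame gives the same invariant.
1. K is the intersection of line RX and line TV ⇒ K = (2/3, 0)
K = R + t·(X−R) with t = 1/3, so RK:KX = t:(1−t) = 1/3:2/3

RK:KX = 1/2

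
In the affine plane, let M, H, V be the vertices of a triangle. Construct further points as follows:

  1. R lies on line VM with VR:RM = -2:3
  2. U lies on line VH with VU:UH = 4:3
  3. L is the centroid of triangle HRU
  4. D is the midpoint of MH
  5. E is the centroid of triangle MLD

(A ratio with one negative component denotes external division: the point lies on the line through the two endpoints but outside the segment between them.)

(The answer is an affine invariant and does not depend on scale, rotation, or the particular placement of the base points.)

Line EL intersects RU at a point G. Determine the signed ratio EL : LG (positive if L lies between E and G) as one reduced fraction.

Set M = (0, 0), H = (1, 0), V = (0, 1); any affine frame gives the same invariant.
1. R lies on line VM with VR:RM = -2:3 ⇒ R = (0, 3)
2. U lies on line VH with VU:UH = 4:3 ⇒ U = (4/7, 3/7)
3. L is the centroid of triangle HRU ⇒ L = (11/21, 8/7)
4. D is the midpoint of MH ⇒ D = (1/2, 0)
5. E is the centroid of triangle MLD ⇒ E = (43/126, 8/21)
line EL meets RU at G = (62/133, 120/133)
L = E + t·(G−E) with t = 19/13, so EL:LG = 19/13:-6/13

EL:LG = -19/6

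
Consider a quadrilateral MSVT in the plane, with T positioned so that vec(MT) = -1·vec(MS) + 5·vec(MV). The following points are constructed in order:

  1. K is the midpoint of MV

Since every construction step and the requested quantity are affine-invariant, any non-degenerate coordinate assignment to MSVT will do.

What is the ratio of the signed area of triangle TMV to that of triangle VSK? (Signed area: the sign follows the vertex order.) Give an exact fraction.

[TMV]:[VSK] = -2

Assign M = (0, 0), S = (1, 0), V = (0, 1), T = (-1, 5) — the answer is frame-independent, so this choice is without loss of generality.
1. K is the midpoint of MV ⇒ K = (0, 1/2)
2·[TMV] = 1, 2·[VSK] = -1/2
[TMV]:[VSK] = 1:-1/2 = -2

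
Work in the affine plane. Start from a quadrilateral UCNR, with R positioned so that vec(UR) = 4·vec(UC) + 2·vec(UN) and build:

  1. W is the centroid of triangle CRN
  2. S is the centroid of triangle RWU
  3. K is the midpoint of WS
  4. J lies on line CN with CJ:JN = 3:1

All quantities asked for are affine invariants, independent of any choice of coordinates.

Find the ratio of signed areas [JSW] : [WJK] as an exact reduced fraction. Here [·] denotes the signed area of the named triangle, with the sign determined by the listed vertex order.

Choose coordinates U = (0, 0), C = (1, 0), N = (0, 1), R = (4, 2).
1. W is the centroid of triangle CRN ⇒ W = (5/3, 1)
2. S is the centroid of triangle RWU ⇒ S = (17/9, 1)
3. K is the midpoint of WS ⇒ K = (16/9, 1)
4. J lies on line CN with CJ:JN = 3:1 ⇒ J = (1/4, 3/4)
2·[JSW] = 1/18, 2·[WJK] = 1/36
[JSW]:[WJK] = 1/18:1/36 = 2

[JSW]:[WJK] = 2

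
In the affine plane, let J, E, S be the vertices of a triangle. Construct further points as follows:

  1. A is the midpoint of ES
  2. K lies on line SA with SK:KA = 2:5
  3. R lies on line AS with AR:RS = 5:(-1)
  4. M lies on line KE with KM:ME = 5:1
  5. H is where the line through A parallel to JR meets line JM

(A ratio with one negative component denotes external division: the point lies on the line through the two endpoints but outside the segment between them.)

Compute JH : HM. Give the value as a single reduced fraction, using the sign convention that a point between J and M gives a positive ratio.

JH:HM = 7/4

Set J = (0, 0), E = (1, 0), S = (0, 1); any affine frame gives the same invariant.
1. A is the midpoint of ES ⇒ A = (1/2, 1/2)
2. K lies on line SA with SK:KA = 2:5 ⇒ K = (1/7, 6/7)
3. R lies on line AS with AR:RS = 5:(-1) ⇒ R = (-1/8, 9/8)
4. M lies on line KE with KM:ME = 5:1 ⇒ M = (6/7, 1/7)
5. H is where the line through A parallel to JR meets line JM ⇒ H = (6/11, 1/11)
H = J + t·(M−J) with t = 7/11, so JH:HM = t:(1−t) = 7/11:4/11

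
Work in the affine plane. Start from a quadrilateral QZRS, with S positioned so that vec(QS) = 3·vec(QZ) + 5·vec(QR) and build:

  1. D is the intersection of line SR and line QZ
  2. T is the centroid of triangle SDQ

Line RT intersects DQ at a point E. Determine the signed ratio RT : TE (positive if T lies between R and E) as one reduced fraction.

Assign Q = (0, 0), Z = (1, 0), R = (0, 1), S = (3, 5) — the answer is frame-independent, so this choice is without loss of generality.
1. D is the intersection of line SR and line QZ ⇒ D = (-3/4, 0)
2. T is the centroid of triangle SDQ ⇒ T = (3/4, 5/3)
line RT meets DQ at E = (-9/8, 0)
T = R + t·(E−R) with t = -2/3, so RT:TE = -2/3:5/3

RT:TE = -2/5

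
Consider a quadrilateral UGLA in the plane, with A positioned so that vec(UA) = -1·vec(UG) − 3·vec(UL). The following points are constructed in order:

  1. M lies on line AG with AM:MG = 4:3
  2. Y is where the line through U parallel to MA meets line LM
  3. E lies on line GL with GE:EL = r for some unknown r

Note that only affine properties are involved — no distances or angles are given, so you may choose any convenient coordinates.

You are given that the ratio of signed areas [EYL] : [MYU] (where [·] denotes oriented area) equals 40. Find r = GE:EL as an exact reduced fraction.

r = -5/4

Assign U = (0, 0), G = (1, 0), L = (0, 1), A = (-1, -3) — the answer is frame-independent, so this choice is without loss of generality.
1. M lies on line AG with AM:MG = 4:3 ⇒ M = (1/7, -9/7)
2. Y is where the line through U parallel to MA meets line LM ⇒ Y = (2/35, 3/35)
3. With GE:EL = r, write λ = r/(r+1) so E = G + λ·(L−G); E is affine-linear in λ
Every point depending on E is an affine combination of E and λ-independent points, so each such coordinate is linear in λ; the λ² term in each signed area is a multiple of (L−G)×(L−G) = 0, so 2·[EYL] and 2·[MYU] are each linear in λ. Evaluating at λ=0 and λ=1:
  2·[EYL] = 6/7·λ − 6/7,   2·[MYU] = 3/35
So [EYL]:[MYU] = (6/7·λ − 6/7) / (3/35). Setting this equal to 40:
  6/7·λ − 6/7 = 40·(3/35)  ⇒  λ = 5
Then r = λ/(1−λ) = (5)/(-4) = -5/4. Check: with r = -5/4, E = (-4, 5) and [EYL]:[MYU] = 40 as required.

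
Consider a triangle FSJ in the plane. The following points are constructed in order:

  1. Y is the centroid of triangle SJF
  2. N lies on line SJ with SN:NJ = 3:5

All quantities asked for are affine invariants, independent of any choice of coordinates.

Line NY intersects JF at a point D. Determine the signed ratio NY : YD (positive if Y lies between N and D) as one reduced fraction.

NY:YD = 7/8

Assign F = (0, 0), S = (1, 0), J = (0, 1) — the answer is frame-independent, so this choice is without loss of generality.
1. Y is the centroid of triangle SJF ⇒ Y = (1/3, 1/3)
2. N lies on line SJ with SN:NJ = 3:5 ⇒ N = (5/8, 3/8)
line NY meets JF at D = (0, 2/7)
Y = N + t·(D−N) with t = 7/15, so NY:YD = 7/15:8/15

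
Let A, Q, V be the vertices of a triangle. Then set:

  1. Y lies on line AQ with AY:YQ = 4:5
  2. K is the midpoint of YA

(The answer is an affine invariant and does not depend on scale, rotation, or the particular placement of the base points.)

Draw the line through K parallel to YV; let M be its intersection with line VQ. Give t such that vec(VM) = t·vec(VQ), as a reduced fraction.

t = -2/5

Work in coordinates with A = (0, 0), Q = (1, 0), V = (0, 1).
1. Y lies on line AQ with AY:YQ = 4:5 ⇒ Y = (4/9, 0)
2. K is the midpoint of YA ⇒ K = (2/9, 0)
through K parallel to YV: direction (-4/9, 1); meets VQ at M = (-2/5, 7/5)
M = V + t·(Q−V) with t = -2/5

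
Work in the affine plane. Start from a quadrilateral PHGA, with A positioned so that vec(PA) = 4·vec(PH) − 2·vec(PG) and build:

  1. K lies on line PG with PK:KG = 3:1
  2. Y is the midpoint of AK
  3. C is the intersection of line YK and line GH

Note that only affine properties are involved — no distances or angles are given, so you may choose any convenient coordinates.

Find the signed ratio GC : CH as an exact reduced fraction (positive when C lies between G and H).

Assign P = (0, 0), H = (1, 0), G = (0, 1), A = (4, -2) — the answer is frame-independent, so this choice is without loss of generality.
1. K lies on line PG with PK:KG = 3:1 ⇒ K = (0, 3/4)
2. Y is the midpoint of AK ⇒ Y = (2, -5/8)
3. C is the intersection of line YK and line GH ⇒ C = (4/5, 1/5)
C = G + t·(H−G) with t = 4/5, so GC:CH = t:(1−t) = 4/5:1/5

GC:CH = 4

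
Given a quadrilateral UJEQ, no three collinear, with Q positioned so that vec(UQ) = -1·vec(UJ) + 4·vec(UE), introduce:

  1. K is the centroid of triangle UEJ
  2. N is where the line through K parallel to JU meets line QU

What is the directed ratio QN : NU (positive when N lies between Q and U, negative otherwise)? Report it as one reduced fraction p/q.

QN:NU = 11

Work in coordinates with U = (0, 0), J = (1, 0), E = (0, 1), Q = (-1, 4).
1. K is the centroid of triangle UEJ ⇒ K = (1/3, 1/3)
2. N is where the line through K parallel to JU meets line QU ⇒ N = (-1/12, 1/3)
N = Q + t·(U−Q) with t = 11/12, so QN:NU = t:(1−t) = 11/12:1/12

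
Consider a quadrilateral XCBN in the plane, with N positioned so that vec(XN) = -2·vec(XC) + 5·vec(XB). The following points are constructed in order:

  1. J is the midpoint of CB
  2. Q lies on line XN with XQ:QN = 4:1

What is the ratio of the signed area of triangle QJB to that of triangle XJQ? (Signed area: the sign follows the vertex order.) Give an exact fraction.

[QJB]:[XJQ] = -1/4

Set X = (0, 0), C = (1, 0), B = (0, 1), N = (-2, 5); any affine frame gives the same invariant.
1. J is the midpoint of CB ⇒ J = (1/2, 1/2)
2. Q lies on line XN with XQ:QN = 4:1 ⇒ Q = (-8/5, 4)
2·[QJB] = -7/10, 2·[XJQ] = 14/5
[QJB]:[XJQ] = -7/10:14/5 = -1/4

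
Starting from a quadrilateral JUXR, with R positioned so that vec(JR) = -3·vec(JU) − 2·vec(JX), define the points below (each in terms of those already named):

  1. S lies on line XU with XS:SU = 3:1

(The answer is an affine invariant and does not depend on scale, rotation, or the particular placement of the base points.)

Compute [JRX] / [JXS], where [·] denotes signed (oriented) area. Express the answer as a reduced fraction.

Assign J = (0, 0), U = (1, 0), X = (0, 1), R = (-3, -2) — the answer is frame-independent, so this choice is without loss of generality.
1. S lies on line XU with XS:SU = 3:1 ⇒ S = (3/4, 1/4)
2·[JRX] = -3, 2·[JXS] = -3/4
[JRX]:[JXS] = -3:-3/4 = 4

[JRX]:[JXS] = 4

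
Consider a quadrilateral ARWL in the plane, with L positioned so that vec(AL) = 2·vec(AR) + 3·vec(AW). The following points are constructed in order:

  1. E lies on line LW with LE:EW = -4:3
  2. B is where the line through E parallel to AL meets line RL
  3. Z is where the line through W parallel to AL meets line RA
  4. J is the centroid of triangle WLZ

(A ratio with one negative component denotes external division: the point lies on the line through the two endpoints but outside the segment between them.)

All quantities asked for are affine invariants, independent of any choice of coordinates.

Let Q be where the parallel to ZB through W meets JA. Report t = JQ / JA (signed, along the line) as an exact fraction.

t = -7/5

Assign A = (0, 0), R = (1, 0), W = (0, 1), L = (2, 3) — the answer is frame-independent, so this choice is without loss of generality.
1. E lies on line LW with LE:EW = -4:3 ⇒ E = (-6, -5)
2. B is where the line through E parallel to AL meets line RL ⇒ B = (14/3, 11)
3. Z is where the line through W parallel to AL meets line RA ⇒ Z = (-2/3, 0)
4. J is the centroid of triangle WLZ ⇒ J = (4/9, 4/3)
through W parallel to ZB: direction (16/3, 11); meets JA at Q = (16/15, 16/5)
Q = J + t·(A−J) with t = -7/5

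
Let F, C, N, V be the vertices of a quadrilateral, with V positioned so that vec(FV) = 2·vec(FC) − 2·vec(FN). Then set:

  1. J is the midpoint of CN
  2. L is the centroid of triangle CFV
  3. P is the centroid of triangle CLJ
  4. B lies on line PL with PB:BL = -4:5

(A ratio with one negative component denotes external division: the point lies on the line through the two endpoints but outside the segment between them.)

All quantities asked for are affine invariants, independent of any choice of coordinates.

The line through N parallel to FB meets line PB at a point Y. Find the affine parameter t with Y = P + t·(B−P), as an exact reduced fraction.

t = 13/12

Choose coordinates F = (0, 0), C = (1, 0), N = (0, 1), V = (2, -2).
1. J is the midpoint of CN ⇒ J = (1/2, 1/2)
2. L is the centroid of triangle CFV ⇒ L = (1, -2/3)
3. P is the centroid of triangle CLJ ⇒ P = (5/6, -1/18)
4. B lies on line PL with PB:BL = -4:5 ⇒ B = (1/6, 43/18)
through N parallel to FB: direction (1/6, 43/18); meets PB at Y = (1/9, 70/27)
Y = P + t·(B−P) with t = 13/12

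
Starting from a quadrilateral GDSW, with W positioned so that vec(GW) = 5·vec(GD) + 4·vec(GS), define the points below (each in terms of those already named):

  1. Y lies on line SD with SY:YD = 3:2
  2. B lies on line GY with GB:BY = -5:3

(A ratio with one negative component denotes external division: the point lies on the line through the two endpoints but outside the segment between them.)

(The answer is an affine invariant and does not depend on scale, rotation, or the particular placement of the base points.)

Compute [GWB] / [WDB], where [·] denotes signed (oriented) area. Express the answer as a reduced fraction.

[GWB]:[WDB] = 1/2

Work in coordinates with G = (0, 0), D = (1, 0), S = (0, 1), W = (5, 4).
1. Y lies on line SD with SY:YD = 3:2 ⇒ Y = (3/5, 2/5)
2. B lies on line GY with GB:BY = -5:3 ⇒ B = (3/2, 1)
2·[GWB] = -1, 2·[WDB] = -2
[GWB]:[WDB] = -1:-2 = 1/2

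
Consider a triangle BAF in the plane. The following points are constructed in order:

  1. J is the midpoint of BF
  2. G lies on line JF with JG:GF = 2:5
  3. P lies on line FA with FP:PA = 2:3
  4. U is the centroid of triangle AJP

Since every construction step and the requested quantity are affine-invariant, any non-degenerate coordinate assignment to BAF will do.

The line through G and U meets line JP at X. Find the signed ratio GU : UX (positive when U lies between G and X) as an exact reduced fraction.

GU:UX = -11/7

Choose coordinates B = (0, 0), A = (1, 0), F = (0, 1).
1. J is the midpoint of BF ⇒ J = (0, 1/2)
2. G lies on line JF with JG:GF = 2:5 ⇒ G = (0, 9/14)
3. P lies on line FA with FP:PA = 2:3 ⇒ P = (2/5, 3/5)
4. U is the centroid of triangle AJP ⇒ U = (7/15, 11/30)
line GU meets JP at X = (28/165, 179/330)
U = G + t·(X−G) with t = 11/4, so GU:UX = 11/4:-7/4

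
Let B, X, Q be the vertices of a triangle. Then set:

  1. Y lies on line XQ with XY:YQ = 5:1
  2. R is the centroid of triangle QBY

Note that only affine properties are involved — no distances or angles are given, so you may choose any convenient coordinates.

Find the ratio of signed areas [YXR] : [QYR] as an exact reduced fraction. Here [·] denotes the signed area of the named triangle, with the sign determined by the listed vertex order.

Assign B = (0, 0), X = (1, 0), Q = (0, 1) — the answer is frame-independent, so this choice is without loss of generality.
1. Y lies on line XQ with XY:YQ = 5:1 ⇒ Y = (1/6, 5/6)
2. R is the centroid of triangle QBY ⇒ R = (1/18, 11/18)
2·[YXR] = -5/18, 2·[QYR] = -1/18
[YXR]:[QYR] = -5/18:-1/18 = 5

[YXR]:[QYR] = 5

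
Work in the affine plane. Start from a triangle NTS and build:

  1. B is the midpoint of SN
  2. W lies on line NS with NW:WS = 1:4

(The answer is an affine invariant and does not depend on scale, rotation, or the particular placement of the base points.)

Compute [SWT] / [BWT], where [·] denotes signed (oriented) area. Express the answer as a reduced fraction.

Choose coordinates N = (0, 0), T = (1, 0), S = (0, 1).
1. B is the midpoint of SN ⇒ B = (0, 1/2)
2. W lies on line NS with NW:WS = 1:4 ⇒ W = (0, 1/5)
2·[SWT] = 4/5, 2·[BWT] = 3/10
[SWT]:[BWT] = 4/5:3/10 = 8/3

[SWT]:[BWT] = 8/3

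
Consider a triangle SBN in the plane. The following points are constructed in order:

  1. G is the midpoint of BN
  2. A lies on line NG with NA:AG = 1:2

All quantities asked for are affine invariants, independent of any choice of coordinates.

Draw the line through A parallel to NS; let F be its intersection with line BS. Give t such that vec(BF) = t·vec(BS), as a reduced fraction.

t = 5/6

Choose coordinates S = (0, 0), B = (1, 0), N = (0, 1).
1. G is the midpoint of BN ⇒ G = (1/2, 1/2)
2. A lies on line NG with NA:AG = 1:2 ⇒ A = (1/6, 5/6)
through A parallel to NS: direction (0, -1); meets BS at F = (1/6, 0)
F = B + t·(S−B) with t = 5/6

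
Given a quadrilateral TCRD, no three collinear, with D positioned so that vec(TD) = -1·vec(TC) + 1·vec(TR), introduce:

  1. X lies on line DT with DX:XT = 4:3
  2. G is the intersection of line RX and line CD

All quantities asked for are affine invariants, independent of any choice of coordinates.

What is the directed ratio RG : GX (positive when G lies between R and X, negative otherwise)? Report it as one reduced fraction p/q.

RG:GX = 7/4

Work in coordinates with T = (0, 0), C = (1, 0), R = (0, 1), D = (-1, 1).
1. X lies on line DT with DX:XT = 4:3 ⇒ X = (-3/7, 3/7)
2. G is the intersection of line RX and line CD ⇒ G = (-3/11, 7/11)
G = R + t·(X−R) with t = 7/11, so RG:GX = t:(1−t) = 7/11:4/11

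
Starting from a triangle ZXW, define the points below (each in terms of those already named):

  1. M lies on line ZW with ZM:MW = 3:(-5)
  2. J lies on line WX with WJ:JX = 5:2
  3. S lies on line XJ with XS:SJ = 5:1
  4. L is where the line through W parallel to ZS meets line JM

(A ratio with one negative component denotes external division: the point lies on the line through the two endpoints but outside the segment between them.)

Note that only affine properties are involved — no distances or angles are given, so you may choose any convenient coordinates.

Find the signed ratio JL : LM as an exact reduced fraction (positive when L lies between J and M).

JL:LM = -3/8

Work in coordinates with Z = (0, 0), X = (1, 0), W = (0, 1).
1. M lies on line ZW with ZM:MW = 3:(-5) ⇒ M = (0, -3/2)
2. J lies on line WX with WJ:JX = 5:2 ⇒ J = (5/7, 2/7)
3. S lies on line XJ with XS:SJ = 5:1 ⇒ S = (16/21, 5/21)
4. L is where the line through W parallel to ZS meets line JM ⇒ L = (8/7, 19/14)
L = J + t·(M−J) with t = -3/5, so JL:LM = t:(1−t) = -3/5:8/5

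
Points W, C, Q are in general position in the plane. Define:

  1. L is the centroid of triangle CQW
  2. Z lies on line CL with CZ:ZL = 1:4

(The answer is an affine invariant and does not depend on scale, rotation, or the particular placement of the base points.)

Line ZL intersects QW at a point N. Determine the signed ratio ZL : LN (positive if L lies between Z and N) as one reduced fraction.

ZL:LN = 8/5

Work in coordinates with W = (0, 0), C = (1, 0), Q = (0, 1).
1. L is the centroid of triangle CQW ⇒ L = (1/3, 1/3)
2. Z lies on line CL with CZ:ZL = 1:4 ⇒ Z = (13/15, 1/15)
line ZL meets QW at N = (0, 1/2)
L = Z + t·(N−Z) with t = 8/13, so ZL:LN = 8/13:5/13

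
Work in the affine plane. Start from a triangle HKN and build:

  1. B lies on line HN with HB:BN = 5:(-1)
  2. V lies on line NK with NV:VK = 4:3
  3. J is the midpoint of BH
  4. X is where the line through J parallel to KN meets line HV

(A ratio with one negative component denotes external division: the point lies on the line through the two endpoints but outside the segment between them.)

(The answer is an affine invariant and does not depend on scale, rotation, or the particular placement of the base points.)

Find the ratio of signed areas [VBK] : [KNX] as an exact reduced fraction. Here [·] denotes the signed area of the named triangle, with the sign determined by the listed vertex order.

Work in coordinates with H = (0, 0), K = (1, 0), N = (0, 1).
1. B lies on line HN with HB:BN = 5:(-1) ⇒ B = (0, 5/4)
2. V lies on line NK with NV:VK = 4:3 ⇒ V = (4/7, 3/7)
3. J is the midpoint of BH ⇒ J = (0, 5/8)
4. X is where the line through J parallel to KN meets line HV ⇒ X = (5/14, 15/56)
2·[VBK] = -3/28, 2·[KNX] = 3/8
[VBK]:[KNX] = -3/28:3/8 = -2/7

[VBK]:[KNX] = -2/7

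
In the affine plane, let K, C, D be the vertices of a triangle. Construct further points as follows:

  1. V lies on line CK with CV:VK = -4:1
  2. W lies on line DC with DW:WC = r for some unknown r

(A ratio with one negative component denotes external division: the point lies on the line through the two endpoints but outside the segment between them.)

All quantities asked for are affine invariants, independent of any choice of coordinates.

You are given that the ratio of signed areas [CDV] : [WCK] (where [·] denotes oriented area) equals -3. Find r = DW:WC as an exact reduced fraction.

r = 5/4

Work in coordinates with K = (0, 0), C = (1, 0), D = (0, 1).
1. V lies on line CK with CV:VK = -4:1 ⇒ V = (-1/3, 0)
2. With DW:WC = r, write λ = r/(r+1) so W = D + λ·(C−D); W is affine-linear in λ
Every point depending on W is an affine combination of W and λ-independent points, so each such coordinate is linear in λ; the λ² term in each signed area is a multiple of (C−D)×(C−D) = 0, so 2·[CDV] and 2·[WCK] are each linear in λ. Evaluating at λ=0 and λ=1:
  2·[CDV] = 4/3,   2·[WCK] = λ − 1
So [CDV]:[WCK] = (4/3) / (λ − 1). Setting this equal to -3:
  4/3 = -3·(λ − 1)  ⇒  λ = 5/9
Then r = λ/(1−λ) = (5/9)/(4/9) = 5/4. Check: with r = 5/4, W = (5/9, 4/9) and [CDV]:[WCK] = -3 as required.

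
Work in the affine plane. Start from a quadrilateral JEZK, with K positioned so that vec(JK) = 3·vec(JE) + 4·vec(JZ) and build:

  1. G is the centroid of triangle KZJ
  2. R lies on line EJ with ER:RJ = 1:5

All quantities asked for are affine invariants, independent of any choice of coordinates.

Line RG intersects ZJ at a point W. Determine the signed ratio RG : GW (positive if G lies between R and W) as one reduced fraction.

Set J = (0, 0), E = (1, 0), Z = (0, 1), K = (3, 4); any affine frame gives the same invariant.
1. G is the centroid of triangle KZJ ⇒ G = (1, 5/3)
2. R lies on line EJ with ER:RJ = 1:5 ⇒ R = (5/6, 0)
line RG meets ZJ at W = (0, -25/3)
G = R + t·(W−R) with t = -1/5, so RG:GW = -1/5:6/5

RG:GW = -1/6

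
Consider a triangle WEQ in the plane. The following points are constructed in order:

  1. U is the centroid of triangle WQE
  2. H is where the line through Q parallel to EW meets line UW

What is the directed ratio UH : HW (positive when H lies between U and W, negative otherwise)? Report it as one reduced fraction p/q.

Set W = (0, 0), E = (1, 0), Q = (0, 1); any affine frame gives the same invariant.
1. U is the centroid of triangle WQE ⇒ U = (1/3, 1/3)
2. H is where the line through Q parallel to EW meets line UW ⇒ H = (1, 1)
H = U + t·(W−U) with t = -2, so UH:HW = t:(1−t) = -2:3

UH:HW = -2/3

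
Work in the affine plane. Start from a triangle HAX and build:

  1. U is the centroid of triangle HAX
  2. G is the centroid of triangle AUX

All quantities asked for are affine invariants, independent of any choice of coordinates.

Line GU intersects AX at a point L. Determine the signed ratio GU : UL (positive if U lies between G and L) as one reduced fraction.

Assign H = (0, 0), A = (1, 0), X = (0, 1) — the answer is frame-independent, so this choice is without loss of generality.
1. U is the centroid of triangle HAX ⇒ U = (1/3, 1/3)
2. G is the centroid of triangle AUX ⇒ G = (4/9, 4/9)
line GU meets AX at L = (1/2, 1/2)
U = G + t·(L−G) with t = -2, so GU:UL = -2:3

GU:UL = -2/3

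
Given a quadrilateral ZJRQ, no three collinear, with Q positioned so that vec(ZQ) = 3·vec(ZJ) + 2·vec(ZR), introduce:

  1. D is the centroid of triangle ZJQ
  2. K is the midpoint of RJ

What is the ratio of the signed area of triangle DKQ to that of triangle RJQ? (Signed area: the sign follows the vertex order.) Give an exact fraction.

Assign Z = (0, 0), J = (1, 0), R = (0, 1), Q = (3, 2) — the answer is frame-independent, so this choice is without loss of generality.
1. D is the centroid of triangle ZJQ ⇒ D = (4/3, 2/3)
2. K is the midpoint of RJ ⇒ K = (1/2, 1/2)
2·[DKQ] = -5/6, 2·[RJQ] = 4
[DKQ]:[RJQ] = -5/6:4 = -5/24

[DKQ]:[RJQ] = -5/24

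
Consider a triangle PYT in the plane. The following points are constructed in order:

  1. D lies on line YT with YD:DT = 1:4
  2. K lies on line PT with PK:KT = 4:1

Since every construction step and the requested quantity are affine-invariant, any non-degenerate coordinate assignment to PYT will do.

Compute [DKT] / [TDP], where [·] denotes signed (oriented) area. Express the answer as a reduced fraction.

[DKT]:[TDP] = 1/5

Set P = (0, 0), Y = (1, 0), T = (0, 1); any affine frame gives the same invariant.
1. D lies on line YT with YD:DT = 1:4 ⇒ D = (4/5, 1/5)
2. K lies on line PT with PK:KT = 4:1 ⇒ K = (0, 4/5)
2·[DKT] = -4/25, 2·[TDP] = -4/5
[DKT]:[TDP] = -4/25:-4/5 = 1/5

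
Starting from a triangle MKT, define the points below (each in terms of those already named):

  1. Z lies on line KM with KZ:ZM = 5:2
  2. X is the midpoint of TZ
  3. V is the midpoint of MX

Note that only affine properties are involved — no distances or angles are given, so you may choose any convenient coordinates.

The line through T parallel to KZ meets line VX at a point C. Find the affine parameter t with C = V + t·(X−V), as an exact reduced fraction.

Assign M = (0, 0), K = (1, 0), T = (0, 1) — the answer is frame-independent, so this choice is without loss of generality.
1. Z lies on line KM with KZ:ZM = 5:2 ⇒ Z = (2/7, 0)
2. X is the midpoint of TZ ⇒ X = (1/7, 1/2)
3. V is the midpoint of MX ⇒ V = (1/14, 1/4)
through T parallel to KZ: direction (-5/7, 0); meets VX at C = (2/7, 1)
C = V + t·(X−V) with t = 3

t = 3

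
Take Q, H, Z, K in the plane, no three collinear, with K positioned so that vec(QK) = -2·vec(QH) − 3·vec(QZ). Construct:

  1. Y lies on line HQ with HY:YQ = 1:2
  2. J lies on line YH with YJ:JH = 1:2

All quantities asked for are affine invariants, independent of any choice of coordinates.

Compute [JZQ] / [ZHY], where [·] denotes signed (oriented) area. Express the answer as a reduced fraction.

[JZQ]:[ZHY] = -7/3

Work in coordinates with Q = (0, 0), H = (1, 0), Z = (0, 1), K = (-2, -3).
1. Y lies on line HQ with HY:YQ = 1:2 ⇒ Y = (2/3, 0)
2. J lies on line YH with YJ:JH = 1:2 ⇒ J = (7/9, 0)
2·[JZQ] = 7/9, 2·[ZHY] = -1/3
[JZQ]:[ZHY] = 7/9:-1/3 = -7/3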